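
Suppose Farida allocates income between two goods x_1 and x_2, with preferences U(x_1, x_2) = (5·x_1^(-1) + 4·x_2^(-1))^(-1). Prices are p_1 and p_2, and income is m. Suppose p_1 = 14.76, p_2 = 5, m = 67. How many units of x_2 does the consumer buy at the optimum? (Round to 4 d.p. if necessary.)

MU_x_1 ∝ 5·x_1^(-2), MU_x_2 ∝ 4·x_2^(-2), so MRS = (5/4)·(x_2/x_1)^(2) = p_1/p_2.
Solve for the ratio: x_2/x_1 = [(4/5)·p_1/p_2]^(0.5).
Substitute x_2 = (x_2/x_1)·x_1 into the budget: x_1* = m/(p_1 + p_2·(x_2/x_1)).
Numerically x_2/x_1 = 1.53675, so x_1* = 67/(14.76 + 5·1.53675) = 2.9852 and x_2* = 1.53675·2.9852 = 4.5876.

x_2* = 4.5876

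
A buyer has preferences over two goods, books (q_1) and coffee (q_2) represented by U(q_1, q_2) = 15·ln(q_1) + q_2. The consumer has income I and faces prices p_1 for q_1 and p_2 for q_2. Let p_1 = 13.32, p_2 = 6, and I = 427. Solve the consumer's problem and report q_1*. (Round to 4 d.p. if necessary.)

q_1* = 6.7568

So q_1*(p_1,p_2) = 15·p_2/p_1, independent of income; and q_2* = (I − 15·p_2)/p_2.
At the given prices: q_1* = 15·6/13.32 = 6.7568.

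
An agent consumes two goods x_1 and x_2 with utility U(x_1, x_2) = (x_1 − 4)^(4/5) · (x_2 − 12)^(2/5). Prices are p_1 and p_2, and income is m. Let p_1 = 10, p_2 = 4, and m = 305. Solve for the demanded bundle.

x_1* = 18.4667, x_2* = 30.0833

Let x_1' = x_1−4, x_2' = x_2−12. MRS = 2·x_2'/x_1' = p_1/p_2.
Substituting into the budget: x_1* = 4 + 2/3·(m − 4·p_1 − 12·p_2)/p_1, and x_2* = 12 + 1/3·(…)/p_2.
Discretionary income = 305 − 4·10 − 12·4 = 217; x_1* = 4 + 2/3·217/10 = 18.4667; x_2* = 12 + 1/3·217/4 = 30.0833.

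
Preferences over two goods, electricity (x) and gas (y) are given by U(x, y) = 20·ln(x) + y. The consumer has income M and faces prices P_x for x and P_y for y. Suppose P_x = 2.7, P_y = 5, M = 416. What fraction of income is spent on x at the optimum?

Set MRS = P_x/P_y: (20/x)/1 = P_x/P_y.
So x*(P_x,P_y) = 20·P_y/P_x, independent of income; and y* = (M − 20·P_y)/P_y.
At the given prices: x* = 20·5/2.7 = 37.037, and y* = 63.2.
Expenditure on x: 2.7·37.037 = 100; share = 0.2404.

share on x = 0.2404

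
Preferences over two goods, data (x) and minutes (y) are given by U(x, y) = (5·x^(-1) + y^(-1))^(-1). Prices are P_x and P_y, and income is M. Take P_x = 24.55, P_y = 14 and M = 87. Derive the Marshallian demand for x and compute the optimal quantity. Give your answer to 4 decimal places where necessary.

MU_x ∝ 5·x^(-2), MU_y ∝ y^(-2), so MRS = 5·(y/x)^(2) = P_x/P_y.
Hence y/x = ((1/5)·P_x/P_y)^(1/(2)), i.e. raised to the 0.5 power.
Substitute y = (y/x)·x into the budget: x* = M/(P_x + P_y·(y/x)).
Numerically y/x = 0.592211, so x* = 87/(24.55 + 14·0.592211) = 2.6491.

x* = 2.6491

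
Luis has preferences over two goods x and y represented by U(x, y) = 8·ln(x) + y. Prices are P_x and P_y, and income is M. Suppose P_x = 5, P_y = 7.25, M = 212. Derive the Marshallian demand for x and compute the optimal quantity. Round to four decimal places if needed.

MU_x = 8/x, MU_y = 1. Tangency: 8/x = P_x/P_y.
So x*(P_x,P_y) = 8·P_y/P_x, independent of income; and y* = (M − 8·P_y)/P_y.
At the given prices: x* = 8·7.25/5 = 11.6.

x* = 11.6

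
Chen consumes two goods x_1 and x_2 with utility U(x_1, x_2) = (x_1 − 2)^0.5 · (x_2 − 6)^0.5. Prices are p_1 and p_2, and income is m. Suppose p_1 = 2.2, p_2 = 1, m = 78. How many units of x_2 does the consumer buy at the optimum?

x_2* = 39.8

This is Cobb-Douglas in (x_1−2, x_2−6): tangency gives 0.5·p_2·(x_2−6) = 0.5·p_1·(x_1−2).
Substituting into the budget: x_1* = 2 + 0.5·(m − 2·p_1 − 6·p_2)/p_1, and x_2* = 6 + 0.5·(…)/p_2.
Discretionary income = 78 − 2·2.2 − 6·1 = 67.6; x_2* = 6 + 0.5·67.6/1 = 39.8.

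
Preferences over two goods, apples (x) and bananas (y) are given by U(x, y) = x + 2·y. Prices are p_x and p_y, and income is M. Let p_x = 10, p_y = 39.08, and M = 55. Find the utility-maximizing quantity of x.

x* = 5.5

Linear utility — the consumer picks whichever good has higher MU/price: 1/10 = 0.1 vs 2/39.08 = 0.0512.
x gives more utility per dollar, so spend all income on x: x* = M/p_x, y* = 0.
Numerically: x* = 5.5, y* = 0.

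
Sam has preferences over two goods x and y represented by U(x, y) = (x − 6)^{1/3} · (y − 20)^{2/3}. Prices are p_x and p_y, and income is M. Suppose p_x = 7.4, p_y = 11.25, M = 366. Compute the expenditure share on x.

share on x = 0.2093

This is Cobb-Douglas in (x−6, y−20): tangency gives 1/3·p_y·(y−20) = 2/3·p_x·(x−6).
Substituting into the budget: x* = 6 + 1/3·(M − 6·p_x − 20·p_y)/p_x, and y* = 20 + 2/3·(…)/p_y.
Discretionary income = 366 − 6·7.4 − 20·11.25 = 96.6; x* = 6 + 1/3·96.6/7.4 = 10.3514; y* = 20 + 2/3·96.6/11.25 = 25.7244.
Expenditure on x: 7.4·10.3514 = 76.6; share = 0.2093.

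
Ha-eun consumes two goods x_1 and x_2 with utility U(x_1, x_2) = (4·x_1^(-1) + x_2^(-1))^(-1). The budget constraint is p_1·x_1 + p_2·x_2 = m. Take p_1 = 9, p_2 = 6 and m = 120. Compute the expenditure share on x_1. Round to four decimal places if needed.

share on x_1 = 0.7101

From the CES first-order condition, 4·(x_2/x_1)^(2) = p_1/p_2.
Hence x_2/x_1 = ((1/4)·p_1/p_2)^(1/(2)), i.e. raised to the 0.5 power.
Substitute x_2 = (x_2/x_1)·x_1 into the budget: x_1* = m/(p_1 + p_2·(x_2/x_1)).
Numerically x_2/x_1 = 0.612372, so x_1* = 120/(9 + 6·0.612372) = 9.468 and x_2* = 0.612372·9.468 = 5.798.
Expenditure on x_1: 9·9.468 = 85.2122; share = 0.7101.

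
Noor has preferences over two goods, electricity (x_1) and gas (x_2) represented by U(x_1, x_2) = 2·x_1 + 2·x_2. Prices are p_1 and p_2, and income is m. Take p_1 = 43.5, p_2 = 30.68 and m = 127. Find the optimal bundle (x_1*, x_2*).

x_1* = 0, x_2* = 4.1395

Perfect substitutes: compare marginal utility per dollar. 2/p_1 vs 2/p_2 → 0.046 vs 0.0652.
x_2 gives more utility per dollar, so spend all income on x_2: x_2* = m/p_2, x_1* = 0.
Numerically: x_1* = 0, x_2* = 4.1395.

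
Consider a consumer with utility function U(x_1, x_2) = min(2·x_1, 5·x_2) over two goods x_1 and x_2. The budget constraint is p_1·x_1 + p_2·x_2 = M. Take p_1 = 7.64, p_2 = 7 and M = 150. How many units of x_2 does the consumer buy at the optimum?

x_2* = 5.7471

With perfect complements, no substitution: consume in ratio x_1:x_2 = 5:2.
Budget: p_1·x_1 + p_2·(2/5)·x_1 = M, so (5·p_1 + 2·p_2)·x_1 = 5·M.
Demand: x_1*(p_1,p_2,M) = 5·M/(5·p_1 + 2·p_2), x_2* = 2·M/(5·p_1 + 2·p_2).
Here 5·7.64 + 2·7 = 52.2, giving x_2* = 5.7471.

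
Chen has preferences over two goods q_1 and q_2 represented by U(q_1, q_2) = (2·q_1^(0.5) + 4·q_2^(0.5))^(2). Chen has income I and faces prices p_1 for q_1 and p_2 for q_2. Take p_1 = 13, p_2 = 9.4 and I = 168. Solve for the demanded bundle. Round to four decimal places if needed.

q_1* = 1.9785, q_2* = 15.1362

With the ratio pinned down, the budget gives q_1* = I/(p_1 + p_2·(q_2/q_1)) and q_2* = (q_2/q_1)·q_1*.
Numerically q_2/q_1 = 7.650521, so q_1* = 168/(13 + 9.4·7.650521) = 1.9785 and q_2* = 7.650521·1.9785 = 15.1362.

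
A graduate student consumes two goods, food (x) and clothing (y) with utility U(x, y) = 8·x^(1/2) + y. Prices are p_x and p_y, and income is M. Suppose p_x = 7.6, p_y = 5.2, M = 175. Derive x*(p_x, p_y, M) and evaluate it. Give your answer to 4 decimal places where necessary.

x* = 7.4903

Solve: √x = 4·p_y/p_x, so x*(p_x,p_y) = (4·p_y/p_x)², and y* = (M − p_x·x*)/p_y.
Plugging in: x* = (4·5.2/7.6)² = 7.4903.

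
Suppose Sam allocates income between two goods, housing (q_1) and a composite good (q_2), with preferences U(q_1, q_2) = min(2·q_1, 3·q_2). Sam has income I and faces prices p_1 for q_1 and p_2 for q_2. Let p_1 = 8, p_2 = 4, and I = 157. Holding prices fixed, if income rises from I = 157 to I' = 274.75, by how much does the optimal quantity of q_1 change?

Leontief preferences: the optimum is at the kink where q_1/3 = q_2/2, i.e. q_2 = (2/3)·q_1.
Budget: p_1·q_1 + p_2·(2/3)·q_1 = I, so (3·p_1 + 2·p_2)·q_1 = 3·I.
Demand: q_1*(p_1,p_2,I) = 3·I/(3·p_1 + 2·p_2), q_2* = 2·I/(3·p_1 + 2·p_2).
Here 3·8 + 2·4 = 32, giving q_1* = 14.7188.
At I' = 274.75: q_1* = 25.7578. Change: 25.7578 − 14.7188 = 11.0391.

Δq_1* = 11.0391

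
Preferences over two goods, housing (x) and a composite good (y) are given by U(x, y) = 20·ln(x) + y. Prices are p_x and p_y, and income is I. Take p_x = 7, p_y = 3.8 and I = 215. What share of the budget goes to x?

So x*(p_x,p_y) = 20·p_y/p_x, independent of income; and y* = (I − 20·p_y)/p_y.
At the given prices: x* = 20·3.8/7 = 10.8571, and y* = 36.5789.
Expenditure on x: 7·10.8571 = 76; share = 0.3535.

share on x = 0.3535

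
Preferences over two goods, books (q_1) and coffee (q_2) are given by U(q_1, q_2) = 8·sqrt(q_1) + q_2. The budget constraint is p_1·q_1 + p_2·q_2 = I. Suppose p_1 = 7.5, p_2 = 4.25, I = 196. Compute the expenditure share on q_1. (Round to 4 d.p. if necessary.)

Set MRS = p_1/p_2: 4·q_1^(−1/2) = p_1/p_2.
Thus q_1* = (4·p_2/p_1)² — independent of I — with the rest of income spent on q_2.
Plugging in: q_1* = (4·4.25/7.5)² = 5.1378, q_2* = 37.051.
Expenditure on q_1: 7.5·5.1378 = 38.5333; share = 0.1966.

share on q_1 = 0.1966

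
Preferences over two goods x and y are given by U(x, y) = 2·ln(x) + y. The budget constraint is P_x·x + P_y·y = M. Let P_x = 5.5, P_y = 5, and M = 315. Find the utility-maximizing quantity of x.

x* = 1.8182

MU_x = 2/x, MU_y = 1. Tangency: 2/x = P_x/P_y.
So x*(P_x,P_y) = 2·P_y/P_x, independent of income; and y* = (M − 2·P_y)/P_y.
At the given prices: x* = 2·5/5.5 = 1.8182.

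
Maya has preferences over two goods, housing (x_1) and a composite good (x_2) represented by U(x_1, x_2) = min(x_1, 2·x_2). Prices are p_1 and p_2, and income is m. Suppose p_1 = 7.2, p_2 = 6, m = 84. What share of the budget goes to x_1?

share on x_1 = 0.7059

With perfect complements, no substitution: consume in ratio x_1:x_2 = 2:1.
Budget: p_1·x_1 + p_2·(1/2)·x_1 = m, so (2·p_1 + p_2)·x_1 = 2·m.
Demand: x_1*(p_1,p_2,m) = 2·m/(2·p_1 + p_2), x_2* = m/(2·p_1 + p_2).
Here 2·7.2 + 6 = 20.4, giving x_1* = 8.2353 and x_2* = 4.1176.
Expenditure on x_1: 7.2·8.2353 = 59.2941; share = 0.7059.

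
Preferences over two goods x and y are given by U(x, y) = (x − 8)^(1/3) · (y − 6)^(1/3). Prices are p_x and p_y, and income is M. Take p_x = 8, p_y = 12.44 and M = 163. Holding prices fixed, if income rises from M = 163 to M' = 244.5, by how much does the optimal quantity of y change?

This is Cobb-Douglas in (x−8, y−6): tangency gives 1/3·p_y·(y−6) = 1/3·p_x·(x−8).
Substituting into the budget: x* = 8 + 0.5·(M − 8·p_x − 6·p_y)/p_x, and y* = 6 + 0.5·(…)/p_y.
Discretionary income = 163 − 8·8 − 6·12.44 = 24.36; y* = 6 + 0.5·24.36/12.44 = 6.9791.
At M' = 244.5: y* = 10.2548. Change: 10.2548 − 6.9791 = 3.2757.

Δy* = 3.2757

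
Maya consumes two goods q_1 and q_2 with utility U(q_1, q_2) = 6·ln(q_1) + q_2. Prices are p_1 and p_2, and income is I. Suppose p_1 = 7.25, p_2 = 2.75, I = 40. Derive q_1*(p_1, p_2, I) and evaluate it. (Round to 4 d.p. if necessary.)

q_1* = 2.2759

So q_1*(p_1,p_2) = 6·p_2/p_1, independent of income; and q_2* = (I − 6·p_2)/p_2.
At the given prices: q_1* = 6·2.75/7.25 = 2.2759.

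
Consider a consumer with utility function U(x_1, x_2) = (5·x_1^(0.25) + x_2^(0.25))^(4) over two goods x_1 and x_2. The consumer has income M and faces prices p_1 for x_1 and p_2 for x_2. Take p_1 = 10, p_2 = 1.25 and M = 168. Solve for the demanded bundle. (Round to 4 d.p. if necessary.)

x_1* = 13.6151, x_2* = 25.479

With the ratio pinned down, the budget gives x_1* = M/(p_1 + p_2·(x_2/x_1)) and x_2* = (x_2/x_1)·x_1*.
Numerically x_2/x_1 = 1.871371, so x_1* = 168/(10 + 1.25·1.871371) = 13.6151 and x_2* = 1.871371·13.6151 = 25.479.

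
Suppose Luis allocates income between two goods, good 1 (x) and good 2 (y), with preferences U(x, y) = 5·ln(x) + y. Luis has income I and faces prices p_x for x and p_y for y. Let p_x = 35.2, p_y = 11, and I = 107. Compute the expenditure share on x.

share on x = 0.514

Set MRS = p_x/p_y: (5/x)/1 = p_x/p_y.
So x*(p_x,p_y) = 5·p_y/p_x, independent of income; and y* = (I − 5·p_y)/p_y.
At the given prices: x* = 5·11/35.2 = 1.5625, and y* = 4.7273.
Expenditure on x: 35.2·1.5625 = 55; share = 0.514.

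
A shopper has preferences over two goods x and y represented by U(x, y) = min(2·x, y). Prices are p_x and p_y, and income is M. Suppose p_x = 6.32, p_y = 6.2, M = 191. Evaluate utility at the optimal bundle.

Leontief preferences: the optimum is at the kink where x/1 = y/2, i.e. y = 2·x.
Budget: p_x·x + p_y·2·x = M, so (p_x + 2·p_y)·x = M.
Demand: x*(p_x,p_y,M) = M/(p_x + 2·p_y), y* = 2·M/(p_x + 2·p_y).
Here 6.32 + 2·6.2 = 18.72, giving x* = 10.203 and y* = 20.406.
Utility at the optimum: U(10.203, 20.406) = 20.406.

V = 20.406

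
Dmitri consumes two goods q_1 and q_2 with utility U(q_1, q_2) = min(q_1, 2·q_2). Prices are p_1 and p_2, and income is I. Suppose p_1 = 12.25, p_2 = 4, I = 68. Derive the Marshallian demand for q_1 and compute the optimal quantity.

Demand: q_1*(p_1,p_2,I) = 2·I/(2·p_1 + p_2), q_2* = I/(2·p_1 + p_2).
Here 2·12.25 + 4 = 28.5, giving q_1* = 4.7719.

q_1* = 4.7719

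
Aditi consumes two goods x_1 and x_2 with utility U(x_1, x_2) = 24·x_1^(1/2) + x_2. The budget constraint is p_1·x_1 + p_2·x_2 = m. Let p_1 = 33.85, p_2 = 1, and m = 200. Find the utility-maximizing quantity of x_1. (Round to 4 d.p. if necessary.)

Utility is quasi-linear in x_2; the FOC for x_1 is 12/√x_1 = p_1/p_2.
Thus x_1* = (12·p_2/p_1)² — independent of m — with the rest of income spent on x_2.
Plugging in: x_1* = (12·1/33.85)² = 0.1257.

x_1* = 0.1257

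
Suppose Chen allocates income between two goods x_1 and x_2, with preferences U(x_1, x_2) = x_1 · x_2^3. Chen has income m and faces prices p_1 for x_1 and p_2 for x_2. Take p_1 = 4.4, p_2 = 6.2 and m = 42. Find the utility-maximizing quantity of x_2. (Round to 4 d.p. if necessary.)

Demand: x_1*(p_1,p_2,m) = 0.25·m/p_1 and x_2* = 0.75·m/p_2.
At p_1=4.4, p_2=6.2, m=42: x_2* = 0.75·42/6.2 = 5.0806.

x_2* = 5.0806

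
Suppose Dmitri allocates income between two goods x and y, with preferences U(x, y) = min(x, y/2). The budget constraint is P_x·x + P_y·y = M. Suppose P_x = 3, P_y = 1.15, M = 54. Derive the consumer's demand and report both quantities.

x* = 10.1887, y* = 20.3774

Leontief preferences: the optimum is at the kink where x/1 = y/2, i.e. y = 2·x.
Budget: P_x·x + P_y·2·x = M, so (P_x + 2·P_y)·x = M.
Demand: x*(P_x,P_y,M) = M/(P_x + 2·P_y), y* = 2·M/(P_x + 2·P_y).
Here 3 + 2·1.15 = 5.3, giving x* = 10.1887 and y* = 20.3774.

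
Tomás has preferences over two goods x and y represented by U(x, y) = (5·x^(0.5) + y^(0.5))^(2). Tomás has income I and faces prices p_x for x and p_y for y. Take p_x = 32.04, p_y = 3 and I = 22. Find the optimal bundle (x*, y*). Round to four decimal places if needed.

x* = 0.4811, y* = 2.1951

MRS = MU_x/MU_y = 5·(y/x)^(0.5). Set equal to p_x/p_y.
Solve for the ratio: y/x = [(1/5)·p_x/p_y]^(2).
With the ratio pinned down, the budget gives x* = I/(p_x + p_y·(y/x)) and y* = (y/x)·x*.
Numerically y/x = 4.562496, so x* = 22/(32.04 + 3·4.562496) = 0.4811 and y* = 4.562496·0.4811 = 2.1951.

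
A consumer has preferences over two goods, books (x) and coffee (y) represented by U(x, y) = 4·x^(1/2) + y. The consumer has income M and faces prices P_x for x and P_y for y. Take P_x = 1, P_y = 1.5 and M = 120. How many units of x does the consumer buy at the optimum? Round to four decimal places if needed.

x* = 9

Thus x* = (2·P_y/P_x)² — independent of M — with the rest of income spent on y.
Plugging in: x* = (2·1.5/1)² = 9.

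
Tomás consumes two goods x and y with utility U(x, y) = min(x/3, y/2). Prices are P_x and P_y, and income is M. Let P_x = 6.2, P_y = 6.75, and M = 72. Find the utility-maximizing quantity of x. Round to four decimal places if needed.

x* = 6.729

Leontief preferences: the optimum is at the kink where x/3 = y/2, i.e. y = (2/3)·x.
Budget: P_x·x + P_y·(2/3)·x = M, so (3·P_x + 2·P_y)·x = 3·M.
Demand: x*(P_x,P_y,M) = 3·M/(3·P_x + 2·P_y), y* = 2·M/(3·P_x + 2·P_y).
Here 3·6.2 + 2·6.75 = 32.1, giving x* = 6.729.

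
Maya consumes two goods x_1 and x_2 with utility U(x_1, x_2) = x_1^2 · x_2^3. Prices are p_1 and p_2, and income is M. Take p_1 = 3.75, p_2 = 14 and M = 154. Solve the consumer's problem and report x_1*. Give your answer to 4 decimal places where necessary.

x_1* = 16.4267

The MRS is (2/3)·x_2/x_1. Set MRS = p_1/p_2.
Rearranging, p_2·x_2 = (3/2)·p_1·x_1. Substituting into the budget gives p_1·x_1·(1 + (3/2)) = M.
Demand: x_1*(p_1,p_2,M) = 0.4·M/p_1 and x_2* = 0.6·M/p_2.
At p_1=3.75, p_2=14, M=154: x_1* = 0.4·154/3.75 = 16.4267.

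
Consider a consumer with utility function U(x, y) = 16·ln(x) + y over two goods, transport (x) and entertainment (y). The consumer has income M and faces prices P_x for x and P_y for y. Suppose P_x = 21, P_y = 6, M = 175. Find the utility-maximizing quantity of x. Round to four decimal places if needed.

Set MRS = P_x/P_y: (16/x)/1 = P_x/P_y.
So x*(P_x,P_y) = 16·P_y/P_x, independent of income; and y* = (M − 16·P_y)/P_y.
At the given prices: x* = 16·6/21 = 4.5714.

x* = 4.5714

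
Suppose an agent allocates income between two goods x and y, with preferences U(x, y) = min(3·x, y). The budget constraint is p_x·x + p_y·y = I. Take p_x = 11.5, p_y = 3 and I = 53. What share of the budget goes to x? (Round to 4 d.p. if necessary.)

share on x = 0.561

With perfect complements, no substitution: consume in ratio x:y = 1:3.
Budget: p_x·x + p_y·3·x = I, so (p_x + 3·p_y)·x = I.
Demand: x*(p_x,p_y,I) = I/(p_x + 3·p_y), y* = 3·I/(p_x + 3·p_y).
Here 11.5 + 3·3 = 20.5, giving x* = 2.5854 and y* = 7.7561.
Expenditure on x: 11.5·2.5854 = 29.7317; share = 0.561.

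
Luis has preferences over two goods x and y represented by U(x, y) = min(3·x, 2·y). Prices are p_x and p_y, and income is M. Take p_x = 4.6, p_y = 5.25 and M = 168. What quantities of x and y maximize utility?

With perfect complements, no substitution: consume in ratio x:y = 2:3.
Budget: p_x·x + p_y·(3/2)·x = M, so (2·p_x + 3·p_y)·x = 2·M.
Demand: x*(p_x,p_y,M) = 2·M/(2·p_x + 3·p_y), y* = 3·M/(2·p_x + 3·p_y).
Here 2·4.6 + 3·5.25 = 24.95, giving x* = 13.4669 and y* = 20.2004.

x* = 13.4669, y* = 20.2004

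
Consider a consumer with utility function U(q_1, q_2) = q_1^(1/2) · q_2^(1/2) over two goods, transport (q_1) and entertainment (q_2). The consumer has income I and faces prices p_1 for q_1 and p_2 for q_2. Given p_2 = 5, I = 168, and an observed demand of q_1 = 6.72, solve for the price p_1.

The MRS is q_2/q_1. Set MRS = p_1/p_2.
Rearranging, p_2·q_2 = p_1·q_1. Substituting into the budget gives p_1·q_1·(1 + 1) = I.
Demand: q_1*(p_1,p_2,I) = 0.5·I/p_1 and q_2* = 0.5·I/p_2.
Set q_1* = 6.72 in the demand function and solve for p_1: p_1 = 12.5.

p_1 = 12.5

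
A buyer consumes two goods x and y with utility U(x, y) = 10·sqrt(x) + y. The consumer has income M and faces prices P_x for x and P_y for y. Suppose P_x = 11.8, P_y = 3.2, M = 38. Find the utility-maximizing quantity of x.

x* = 1.8386

Set MRS = P_x/P_y: 5·x^(−1/2) = P_x/P_y.
Thus x* = (5·P_y/P_x)² — independent of M — with the rest of income spent on y.
Plugging in: x* = (5·3.2/11.8)² = 1.8386.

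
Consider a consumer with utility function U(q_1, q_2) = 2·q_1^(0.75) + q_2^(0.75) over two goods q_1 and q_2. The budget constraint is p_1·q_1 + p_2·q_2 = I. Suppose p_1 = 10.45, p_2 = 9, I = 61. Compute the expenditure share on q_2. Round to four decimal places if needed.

share on q_2 = 0.0891

From the CES first-order condition, 2·(q_2/q_1)^(0.25) = p_1/p_2.
Solve for the ratio: q_2/q_1 = [(1/2)·p_1/p_2]^(4).
With the ratio pinned down, the budget gives q_1* = I/(p_1 + p_2·(q_2/q_1)) and q_2* = (q_2/q_1)·q_1*.
Numerically q_2/q_1 = 0.113599, so q_1* = 61/(10.45 + 9·0.113599) = 5.3171 and q_2* = 0.113599·5.3171 = 0.604.
Expenditure on q_2: 9·0.604 = 5.4362; share = 0.0891.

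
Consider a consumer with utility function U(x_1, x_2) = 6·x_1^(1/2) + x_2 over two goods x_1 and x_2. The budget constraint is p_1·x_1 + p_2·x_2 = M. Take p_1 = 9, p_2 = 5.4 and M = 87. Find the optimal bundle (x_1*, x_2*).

Utility is quasi-linear in x_2; the FOC for x_1 is 3/√x_1 = p_1/p_2.
Thus x_1* = (3·p_2/p_1)² — independent of M — with the rest of income spent on x_2.
Plugging in: x_1* = (3·5.4/9)² = 3.24, x_2* = 10.7111.

x_1* = 3.24, x_2* = 10.7111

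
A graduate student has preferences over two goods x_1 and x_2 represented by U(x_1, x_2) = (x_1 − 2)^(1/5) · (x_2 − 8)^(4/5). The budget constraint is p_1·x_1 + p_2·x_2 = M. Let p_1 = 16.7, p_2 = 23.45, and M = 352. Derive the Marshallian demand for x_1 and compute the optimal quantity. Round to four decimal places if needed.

Discretionary income = 352 − 2·16.7 − 8·23.45 = 131; x_1* = 2 + 0.2·131/16.7 = 3.5689.

x_1* = 3.5689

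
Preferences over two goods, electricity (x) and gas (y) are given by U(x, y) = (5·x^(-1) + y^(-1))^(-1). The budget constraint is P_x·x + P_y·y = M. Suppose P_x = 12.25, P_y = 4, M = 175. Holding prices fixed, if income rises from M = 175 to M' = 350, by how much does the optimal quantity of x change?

From the CES first-order condition, 5·(y/x)^(2) = P_x/P_y.
Hence y/x = ((1/5)·P_x/P_y)^(1/(2)), i.e. raised to the 0.5 power.
Substitute y = (y/x)·x into the budget: x* = M/(P_x + P_y·(y/x)).
Numerically y/x = 0.782624, so x* = 175/(12.25 + 4·0.782624) = 11.378.
At M' = 350: x* = 22.7561. Change: 22.7561 − 11.378 = 11.378.

Δx* = 11.378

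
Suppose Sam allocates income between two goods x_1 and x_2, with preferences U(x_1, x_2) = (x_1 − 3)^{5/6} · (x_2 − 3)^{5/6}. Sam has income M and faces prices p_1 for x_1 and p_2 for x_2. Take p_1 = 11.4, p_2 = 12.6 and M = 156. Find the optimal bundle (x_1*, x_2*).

x_1* = 6.6842, x_2* = 6.3333

MRS = (x_2−3)/(x_1−3). Tangency with p_1/p_2 gives x_2−3 = (p_1/p_2)·(x_1−3).
After buying the subsistence bundle (3, 3), a share 0.5 of the remaining income goes to x_1: x_1* = 3 + 0.5·(M − 3p_1 − 3p_2)/p_1.
Discretionary income = 156 − 3·11.4 − 3·12.6 = 84; x_1* = 3 + 0.5·84/11.4 = 6.6842; x_2* = 3 + 0.5·84/12.6 = 6.3333.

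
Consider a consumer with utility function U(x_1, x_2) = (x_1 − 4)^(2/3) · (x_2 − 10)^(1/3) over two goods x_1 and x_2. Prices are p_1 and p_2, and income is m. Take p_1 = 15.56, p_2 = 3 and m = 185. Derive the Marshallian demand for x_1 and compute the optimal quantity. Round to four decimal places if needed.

x_1* = 7.9743

After buying the subsistence bundle (4, 10), a share 2/3 of the remaining income goes to x_1: x_1* = 4 + 2/3·(m − 4p_1 − 10p_2)/p_1.
Discretionary income = 185 − 4·15.56 − 10·3 = 92.76; x_1* = 4 + 2/3·92.76/15.56 = 7.9743.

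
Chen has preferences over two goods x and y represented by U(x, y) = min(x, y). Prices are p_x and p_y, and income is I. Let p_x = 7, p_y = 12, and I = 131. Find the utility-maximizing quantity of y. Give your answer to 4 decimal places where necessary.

y* = 6.8947

With perfect complements, no substitution: consume in ratio x:y = 1:1.
Budget: p_x·x + p_y·x = I, so (p_x + p_y)·x = I.
Demand: x*(p_x,p_y,I) = I/(p_x + p_y), y* = I/(p_x + p_y).
Here 7 + 12 = 19, giving y* = 6.8947.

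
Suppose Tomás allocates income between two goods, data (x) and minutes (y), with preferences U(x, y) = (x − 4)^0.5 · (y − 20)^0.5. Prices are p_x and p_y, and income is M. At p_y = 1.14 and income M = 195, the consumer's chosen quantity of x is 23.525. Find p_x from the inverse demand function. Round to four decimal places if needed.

p_x = 4

Let x' = x−4, y' = y−20. MRS = y'/x' = p_x/p_y.
Substituting into the budget: x* = 4 + 0.5·(M − 4·p_x − 20·p_y)/p_x, and y* = 20 + 0.5·(…)/p_y.
Set x* = 23.525 in the demand function and solve for p_x: p_x = 4.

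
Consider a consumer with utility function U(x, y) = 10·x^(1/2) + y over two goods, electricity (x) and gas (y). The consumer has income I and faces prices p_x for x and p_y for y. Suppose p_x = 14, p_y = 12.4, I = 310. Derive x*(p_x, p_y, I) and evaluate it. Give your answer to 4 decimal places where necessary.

MU_x = 5/√x, MU_y = 1. Tangency: 5/√x = p_x/p_y.
Thus x* = (5·p_y/p_x)² — independent of I — with the rest of income spent on y.
Plugging in: x* = (5·12.4/14)² = 19.6122.

x* = 19.6122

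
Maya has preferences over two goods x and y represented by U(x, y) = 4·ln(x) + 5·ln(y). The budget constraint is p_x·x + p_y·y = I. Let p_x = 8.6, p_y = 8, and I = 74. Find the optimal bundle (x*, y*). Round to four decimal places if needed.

x* = 3.8243, y* = 5.1389

Tangency: MRS = (4/5)·y/x = p_x/p_y.
Rearranging, p_y·y = (5/4)·p_x·x. Substituting into the budget gives p_x·x·(1 + (5/4)) = I.
Demand: x*(p_x,p_y,I) = 4/9·I/p_x and y* = 5/9·I/p_y.
At p_x=8.6, p_y=8, I=74: x* = 4/9·74/8.6 = 3.8243, y* = 5.1389.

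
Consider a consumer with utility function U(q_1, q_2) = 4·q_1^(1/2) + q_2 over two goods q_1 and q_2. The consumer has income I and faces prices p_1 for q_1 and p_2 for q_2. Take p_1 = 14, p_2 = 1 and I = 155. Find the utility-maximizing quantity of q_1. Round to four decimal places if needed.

MU_q_1 = 2/√q_1, MU_q_2 = 1. Tangency: 2/√q_1 = p_1/p_2.
Thus q_1* = (2·p_2/p_1)² — independent of I — with the rest of income spent on q_2.
Plugging in: q_1* = (2·1/14)² = 0.0204.

q_1* = 0.0204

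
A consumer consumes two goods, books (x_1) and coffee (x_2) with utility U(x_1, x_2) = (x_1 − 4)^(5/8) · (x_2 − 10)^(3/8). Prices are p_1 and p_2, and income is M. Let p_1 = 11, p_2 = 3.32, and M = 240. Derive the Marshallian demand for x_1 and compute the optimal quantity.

x_1* = 13.25

Substituting into the budget: x_1* = 4 + 0.625·(M − 4·p_1 − 10·p_2)/p_1, and x_2* = 10 + 0.375·(…)/p_2.
Discretionary income = 240 − 4·11 − 10·3.32 = 162.8; x_1* = 4 + 0.625·162.8/11 = 13.25.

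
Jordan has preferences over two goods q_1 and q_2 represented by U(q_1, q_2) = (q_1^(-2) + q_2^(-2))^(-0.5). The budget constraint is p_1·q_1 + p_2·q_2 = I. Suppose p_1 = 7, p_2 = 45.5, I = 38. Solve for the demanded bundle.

q_1* = 1.2109, q_2* = 0.6489

MU_q_1 ∝ q_1^(-3), MU_q_2 ∝ q_2^(-3), so MRS = (q_2/q_1)^(3) = p_1/p_2.
Hence q_2/q_1 = (p_1/p_2)^(1/(3)), i.e. raised to the 1/3 power.
Substitute q_2 = (q_2/q_1)·q_1 into the budget: q_1* = I/(p_1 + p_2·(q_2/q_1)).
Numerically q_2/q_1 = 0.535832, so q_1* = 38/(7 + 45.5·0.535832) = 1.2109 and q_2* = 0.535832·1.2109 = 0.6489.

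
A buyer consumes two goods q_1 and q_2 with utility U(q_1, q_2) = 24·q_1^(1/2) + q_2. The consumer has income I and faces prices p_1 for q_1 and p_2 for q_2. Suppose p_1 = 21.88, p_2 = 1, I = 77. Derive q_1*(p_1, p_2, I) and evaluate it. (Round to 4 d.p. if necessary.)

MU_q_1 = 12/√q_1, MU_q_2 = 1. Tangency: 12/√q_1 = p_1/p_2.
Solve: √q_1 = 12·p_2/p_1, so q_1*(p_1,p_2) = (12·p_2/p_1)², and q_2* = (I − p_1·q_1*)/p_2.
Plugging in: q_1* = (12·1/21.88)² = 0.3008.

q_1* = 0.3008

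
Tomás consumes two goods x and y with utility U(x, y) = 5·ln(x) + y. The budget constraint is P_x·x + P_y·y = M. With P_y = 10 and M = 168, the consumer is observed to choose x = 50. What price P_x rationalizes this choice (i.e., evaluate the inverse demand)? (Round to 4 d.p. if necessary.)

P_x = 1

MU_x = 5/x, MU_y = 1. Tangency: 5/x = P_x/P_y.
So x*(P_x,P_y) = 5·P_y/P_x, independent of income; and y* = (M − 5·P_y)/P_y.
Set x* = 50 in the demand function and solve for P_x: P_x = 1.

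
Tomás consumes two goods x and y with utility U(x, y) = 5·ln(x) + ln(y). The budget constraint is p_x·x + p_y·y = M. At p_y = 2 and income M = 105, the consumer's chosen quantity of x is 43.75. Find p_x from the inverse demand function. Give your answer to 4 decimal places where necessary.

MU_x/MU_y = (5·y)/(x); tangency sets this equal to p_x/p_y.
Rearranging, p_y·y = (1/5)·p_x·x. Substituting into the budget gives p_x·x·(1 + (1/5)) = M.
Demand: x*(p_x,p_y,M) = 5/6·M/p_x and y* = 1/6·M/p_y.
Set x* = 43.75 in the demand function and solve for p_x: p_x = 2.

p_x = 2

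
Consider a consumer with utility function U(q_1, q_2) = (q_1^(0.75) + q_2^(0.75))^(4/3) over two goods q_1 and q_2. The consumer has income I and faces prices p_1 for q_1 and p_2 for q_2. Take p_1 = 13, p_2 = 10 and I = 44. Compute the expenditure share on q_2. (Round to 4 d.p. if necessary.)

MU_q_1 ∝ q_1^(-0.25), MU_q_2 ∝ q_2^(-0.25), so MRS = (q_2/q_1)^(0.25) = p_1/p_2.
Hence q_2/q_1 = (p_1/p_2)^(1/(0.25)), i.e. raised to the 4 power.
Substitute q_2 = (q_2/q_1)·q_1 into the budget: q_1* = I/(p_1 + p_2·(q_2/q_1)).
Numerically q_2/q_1 = 2.8561, so q_1* = 44/(13 + 10·2.8561) = 1.0587 and q_2* = 2.8561·1.0587 = 3.0237.
Expenditure on q_2: 10·3.0237 = 30.2371; share = 0.6872.

share on q_2 = 0.6872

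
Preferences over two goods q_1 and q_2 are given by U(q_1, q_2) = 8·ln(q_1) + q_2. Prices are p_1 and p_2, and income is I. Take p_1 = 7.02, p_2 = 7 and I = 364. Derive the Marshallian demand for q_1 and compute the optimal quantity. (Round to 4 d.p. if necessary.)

At the given prices: q_1* = 8·7/7.02 = 7.9772.

q_1* = 7.9772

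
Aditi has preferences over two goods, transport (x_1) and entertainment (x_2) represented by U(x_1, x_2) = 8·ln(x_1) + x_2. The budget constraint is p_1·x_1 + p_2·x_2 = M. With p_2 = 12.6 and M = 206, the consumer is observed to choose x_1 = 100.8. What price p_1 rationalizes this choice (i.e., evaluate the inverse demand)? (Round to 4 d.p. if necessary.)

p_1 = 1

Set MRS = p_1/p_2: (8/x_1)/1 = p_1/p_2.
So x_1*(p_1,p_2) = 8·p_2/p_1, independent of income; and x_2* = (M − 8·p_2)/p_2.
Set x_1* = 100.8 in the demand function and solve for p_1: p_1 = 1.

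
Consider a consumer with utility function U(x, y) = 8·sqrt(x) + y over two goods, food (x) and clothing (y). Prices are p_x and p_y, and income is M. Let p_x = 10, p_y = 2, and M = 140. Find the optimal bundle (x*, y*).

x* = 0.64, y* = 66.8

Thus x* = (4·p_y/p_x)² — independent of M — with the rest of income spent on y.
Plugging in: x* = (4·2/10)² = 0.64, y* = 66.8.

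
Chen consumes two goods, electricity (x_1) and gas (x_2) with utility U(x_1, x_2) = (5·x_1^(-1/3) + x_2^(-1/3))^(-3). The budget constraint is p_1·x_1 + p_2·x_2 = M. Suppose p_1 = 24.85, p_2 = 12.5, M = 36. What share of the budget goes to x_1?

share on x_1 = 0.7988

MRS = MU_x_1/MU_x_2 = 5·(x_2/x_1)^(4/3). Set equal to p_1/p_2.
Solve for the ratio: x_2/x_1 = [(1/5)·p_1/p_2]^(0.75).
With the ratio pinned down, the budget gives x_1* = M/(p_1 + p_2·(x_2/x_1)) and x_2* = (x_2/x_1)·x_1*.
Numerically x_2/x_1 = 0.500708, so x_1* = 36/(24.85 + 12.5·0.500708) = 1.1572 and x_2* = 0.500708·1.1572 = 0.5794.
Expenditure on x_1: 24.85·1.1572 = 28.7571; share = 0.7988.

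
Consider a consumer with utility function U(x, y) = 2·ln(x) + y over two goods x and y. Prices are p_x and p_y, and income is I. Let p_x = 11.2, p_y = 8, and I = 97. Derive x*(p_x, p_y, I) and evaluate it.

x* = 1.4286

MU_x = 2/x, MU_y = 1. Tangency: 2/x = p_x/p_y.
So x*(p_x,p_y) = 2·p_y/p_x, independent of income; and y* = (I − 2·p_y)/p_y.
At the given prices: x* = 2·8/11.2 = 1.4286.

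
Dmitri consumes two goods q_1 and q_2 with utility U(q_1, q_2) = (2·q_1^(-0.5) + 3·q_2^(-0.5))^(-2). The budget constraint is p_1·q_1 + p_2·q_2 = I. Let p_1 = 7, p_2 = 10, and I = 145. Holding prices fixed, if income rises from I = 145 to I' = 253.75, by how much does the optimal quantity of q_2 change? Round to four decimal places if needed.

Δq_2* = 6.4825

Numerically q_2/q_1 = 1.033062, so q_1* = 145/(7 + 10·1.033062) = 8.3667 and q_2* = 1.033062·8.3667 = 8.6433.
At I' = 253.75: q_2* = 15.1258. Change: 15.1258 − 8.6433 = 6.4825.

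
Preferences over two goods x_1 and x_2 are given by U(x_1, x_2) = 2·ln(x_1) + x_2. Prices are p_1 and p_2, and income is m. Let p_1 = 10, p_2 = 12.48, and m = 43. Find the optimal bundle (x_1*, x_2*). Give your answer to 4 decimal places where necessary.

x_1* = 2.496, x_2* = 1.4455

MU_x_1 = 2/x_1, MU_x_2 = 1. Tangency: 2/x_1 = p_1/p_2.
So x_1*(p_1,p_2) = 2·p_2/p_1, independent of income; and x_2* = (m − 2·p_2)/p_2.
At the given prices: x_1* = 2·12.48/10 = 2.496, and x_2* = 1.4455.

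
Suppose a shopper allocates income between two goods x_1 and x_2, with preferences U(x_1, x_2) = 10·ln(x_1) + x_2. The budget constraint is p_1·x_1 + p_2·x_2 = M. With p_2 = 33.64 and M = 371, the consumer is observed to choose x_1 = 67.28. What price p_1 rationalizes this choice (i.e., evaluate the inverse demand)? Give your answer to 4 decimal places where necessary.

Set MRS = p_1/p_2: (10/x_1)/1 = p_1/p_2.
So x_1*(p_1,p_2) = 10·p_2/p_1, independent of income; and x_2* = (M − 10·p_2)/p_2.
Set x_1* = 67.28 in the demand function and solve for p_1: p_1 = 5.

p_1 = 5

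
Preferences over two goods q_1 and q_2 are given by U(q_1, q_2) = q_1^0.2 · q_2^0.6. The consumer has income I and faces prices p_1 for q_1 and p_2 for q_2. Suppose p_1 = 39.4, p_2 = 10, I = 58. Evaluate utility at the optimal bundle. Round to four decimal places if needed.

V = 1.9782

Tangency: MRS = (1/3)·q_2/q_1 = p_1/p_2.
Rearranging, p_2·q_2 = 3·p_1·q_1. Substituting into the budget gives p_1·q_1·(1 + 3) = I.
Demand: q_1*(p_1,p_2,I) = 0.25·I/p_1 and q_2* = 0.75·I/p_2.
At p_1=39.4, p_2=10, I=58: q_1* = 0.25·58/39.4 = 0.368, q_2* = 4.35.
Utility at the optimum: U(0.368, 4.35) = 1.9782.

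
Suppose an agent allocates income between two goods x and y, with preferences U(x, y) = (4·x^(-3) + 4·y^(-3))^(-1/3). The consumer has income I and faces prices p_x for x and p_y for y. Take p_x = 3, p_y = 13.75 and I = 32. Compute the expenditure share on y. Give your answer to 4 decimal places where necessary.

share on y = 0.758

Numerically y/x = 0.683447, so x* = 32/(3 + 13.75·0.683447) = 2.5812 and y* = 0.683447·2.5812 = 1.7641.
Expenditure on y: 13.75·1.7641 = 24.2564; share = 0.758.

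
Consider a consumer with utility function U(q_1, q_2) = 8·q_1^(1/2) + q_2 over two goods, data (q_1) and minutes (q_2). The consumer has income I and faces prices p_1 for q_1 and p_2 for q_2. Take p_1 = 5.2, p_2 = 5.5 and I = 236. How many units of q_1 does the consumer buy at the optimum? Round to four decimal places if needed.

Plugging in: q_1* = (4·5.5/5.2)² = 17.8994.

q_1* = 17.8994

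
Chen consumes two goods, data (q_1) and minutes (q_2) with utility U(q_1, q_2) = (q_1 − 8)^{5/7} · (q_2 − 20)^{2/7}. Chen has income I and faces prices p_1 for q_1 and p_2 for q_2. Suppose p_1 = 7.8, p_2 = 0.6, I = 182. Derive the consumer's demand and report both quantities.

MRS = (5/2)·(q_2−20)/(q_1−8). Tangency with p_1/p_2 gives q_2−20 = (2/5)·(p_1/p_2)·(q_1−8).
Substituting into the budget: q_1* = 8 + 5/7·(I − 8·p_1 − 20·p_2)/p_1, and q_2* = 20 + 2/7·(…)/p_2.
Discretionary income = 182 − 8·7.8 − 20·0.6 = 107.6; q_1* = 8 + 5/7·107.6/7.8 = 17.8535; q_2* = 20 + 2/7·107.6/0.6 = 71.2381.

q_1* = 17.8535, q_2* = 71.2381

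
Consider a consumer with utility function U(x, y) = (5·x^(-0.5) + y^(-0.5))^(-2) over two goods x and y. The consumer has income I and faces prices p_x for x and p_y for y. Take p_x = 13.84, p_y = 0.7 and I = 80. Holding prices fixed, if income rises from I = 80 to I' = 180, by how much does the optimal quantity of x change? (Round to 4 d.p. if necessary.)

With the ratio pinned down, the budget gives x* = I/(p_x + p_y·(y/x)) and y* = (y/x)·x*.
Numerically y/x = 2.500607, so x* = 80/(13.84 + 0.7·2.500607) = 5.1314.
At I' = 180: x* = 11.5455. Change: 11.5455 − 5.1314 = 6.4142.

Δx* = 6.4142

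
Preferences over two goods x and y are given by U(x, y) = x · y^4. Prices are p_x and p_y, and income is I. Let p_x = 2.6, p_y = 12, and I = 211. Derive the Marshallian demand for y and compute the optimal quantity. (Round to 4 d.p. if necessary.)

Demand: x*(p_x,p_y,I) = 0.2·I/p_x and y* = 0.8·I/p_y.
At p_x=2.6, p_y=12, I=211: y* = 0.8·211/12 = 14.0667.

y* = 14.0667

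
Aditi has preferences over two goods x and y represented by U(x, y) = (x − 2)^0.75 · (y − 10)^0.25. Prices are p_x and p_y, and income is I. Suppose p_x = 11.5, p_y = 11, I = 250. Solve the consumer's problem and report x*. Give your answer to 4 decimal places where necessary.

MRS = 3·(y−10)/(x−2). Tangency with p_x/p_y gives y−10 = (1/3)·(p_x/p_y)·(x−2).
After buying the subsistence bundle (2, 10), a share 0.75 of the remaining income goes to x: x* = 2 + 0.75·(I − 2p_x − 10p_y)/p_x.
Discretionary income = 250 − 2·11.5 − 10·11 = 117; x* = 2 + 0.75·117/11.5 = 9.6304.

x* = 9.6304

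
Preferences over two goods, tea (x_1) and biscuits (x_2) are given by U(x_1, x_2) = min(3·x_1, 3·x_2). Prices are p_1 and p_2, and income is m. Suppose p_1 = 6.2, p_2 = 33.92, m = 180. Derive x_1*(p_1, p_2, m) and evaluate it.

Leontief preferences: the optimum is at the kink where x_1/3 = x_2/3, i.e. x_2 = x_1.
Budget: p_1·x_1 + p_2·x_1 = m, so (3·p_1 + 3·p_2)·x_1 = 3·m.
Demand: x_1*(p_1,p_2,m) = 3·m/(3·p_1 + 3·p_2), x_2* = 3·m/(3·p_1 + 3·p_2).
Here 3·6.2 + 3·33.92 = 120.36, giving x_1* = 4.4865.

x_1* = 4.4865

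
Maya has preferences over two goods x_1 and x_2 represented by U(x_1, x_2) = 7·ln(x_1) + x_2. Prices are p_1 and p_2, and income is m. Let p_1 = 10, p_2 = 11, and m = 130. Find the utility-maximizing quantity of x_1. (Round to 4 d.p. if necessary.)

Set MRS = p_1/p_2: (7/x_1)/1 = p_1/p_2.
So x_1*(p_1,p_2) = 7·p_2/p_1, independent of income; and x_2* = (m − 7·p_2)/p_2.
At the given prices: x_1* = 7·11/10 = 7.7.

x_1* = 7.7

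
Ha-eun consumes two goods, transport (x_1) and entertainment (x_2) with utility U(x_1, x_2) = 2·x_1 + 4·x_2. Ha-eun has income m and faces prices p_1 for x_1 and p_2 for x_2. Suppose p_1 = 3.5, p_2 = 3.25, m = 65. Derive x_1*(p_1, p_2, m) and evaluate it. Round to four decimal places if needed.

Numerically: x_1* = 0, x_2* = 20.

x_1* = 0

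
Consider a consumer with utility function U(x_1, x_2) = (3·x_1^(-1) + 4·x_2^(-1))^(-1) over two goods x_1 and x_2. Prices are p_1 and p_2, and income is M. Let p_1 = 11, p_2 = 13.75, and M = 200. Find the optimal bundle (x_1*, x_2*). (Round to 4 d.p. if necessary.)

x_1* = 7.9362, x_2* = 8.1965

From the CES first-order condition, (3/4)·(x_2/x_1)^(2) = p_1/p_2.
Solve for the ratio: x_2/x_1 = [(4/3)·p_1/p_2]^(0.5).
Substitute x_2 = (x_2/x_1)·x_1 into the budget: x_1* = M/(p_1 + p_2·(x_2/x_1)).
Numerically x_2/x_1 = 1.032796, so x_1* = 200/(11 + 13.75·1.032796) = 7.9362 and x_2* = 1.032796·7.9362 = 8.1965.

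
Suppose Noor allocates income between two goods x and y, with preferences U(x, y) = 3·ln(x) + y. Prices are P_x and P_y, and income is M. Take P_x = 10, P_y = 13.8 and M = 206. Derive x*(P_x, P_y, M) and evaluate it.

x* = 4.14

Set MRS = P_x/P_y: (3/x)/1 = P_x/P_y.
So x*(P_x,P_y) = 3·P_y/P_x, independent of income; and y* = (M − 3·P_y)/P_y.
At the given prices: x* = 3·13.8/10 = 4.14.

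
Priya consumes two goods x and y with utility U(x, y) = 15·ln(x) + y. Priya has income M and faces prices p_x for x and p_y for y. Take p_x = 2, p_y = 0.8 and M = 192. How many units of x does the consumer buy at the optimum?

x* = 6

So x*(p_x,p_y) = 15·p_y/p_x, independent of income; and y* = (M − 15·p_y)/p_y.
At the given prices: x* = 15·0.8/2 = 6.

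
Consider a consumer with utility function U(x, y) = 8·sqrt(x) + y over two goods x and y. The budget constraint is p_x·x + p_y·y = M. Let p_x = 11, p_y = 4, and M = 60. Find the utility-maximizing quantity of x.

x* = 2.1157

Set MRS = p_x/p_y: 4·x^(−1/2) = p_x/p_y.
Thus x* = (4·p_y/p_x)² — independent of M — with the rest of income spent on y.
Plugging in: x* = (4·4/11)² = 2.1157.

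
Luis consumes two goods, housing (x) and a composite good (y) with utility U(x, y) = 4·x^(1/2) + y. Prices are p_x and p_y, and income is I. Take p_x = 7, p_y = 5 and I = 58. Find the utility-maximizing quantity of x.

x* = 2.0408

MU_x = 2/√x, MU_y = 1. Tangency: 2/√x = p_x/p_y.
Thus x* = (2·p_y/p_x)² — independent of I — with the rest of income spent on y.
Plugging in: x* = (2·5/7)² = 2.0408.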